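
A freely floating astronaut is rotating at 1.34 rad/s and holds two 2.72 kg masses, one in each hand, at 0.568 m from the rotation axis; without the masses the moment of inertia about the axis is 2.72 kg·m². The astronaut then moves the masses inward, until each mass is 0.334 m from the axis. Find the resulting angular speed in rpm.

Angular momentum about the spin axis is conserved since the torque about it is zero.
I₁ = 2.72 + 2(2.72)(0.568)² = 4.475 kg·m²; I₂ = 2.72 + 2(2.72)(0.334)² = 3.327 kg·m².
ω₂ = I₁ω₁ / I₂ = (4.475)(1.34 rad/s) / (3.327) = 1.802 rad/s = 17.21 rpm.

ω₂ ≈ 17.2 rpm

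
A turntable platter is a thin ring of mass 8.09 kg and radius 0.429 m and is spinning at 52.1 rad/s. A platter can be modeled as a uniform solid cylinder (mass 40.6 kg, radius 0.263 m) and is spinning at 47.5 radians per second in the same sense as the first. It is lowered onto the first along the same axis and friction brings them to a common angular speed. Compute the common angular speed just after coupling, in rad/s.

|ω_f| ≈ 49.9 rad/s

No external torque acts about the common axis, so total angular momentum is conserved.
Moments of inertia: I_A = (8.09)(0.429)² = 1.489 kg·m²; I_B = ½(40.6)(0.263)² = 1.404 kg·m².
Taking A's sense as positive: L = (1.489)(52.1) + (1.404)(47.5) = 144.3 kg·m²·rad/s.
Combined I = 1.489 + 1.404 = 2.893 kg·m².
ω_f = L / I = 144.3 / 2.893 = 49.87 rad/s.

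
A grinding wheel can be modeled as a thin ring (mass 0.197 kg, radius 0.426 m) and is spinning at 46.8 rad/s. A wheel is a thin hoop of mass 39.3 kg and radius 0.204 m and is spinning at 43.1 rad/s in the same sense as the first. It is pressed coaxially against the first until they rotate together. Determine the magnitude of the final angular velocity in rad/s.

The coupling torques are internal; angular momentum about the shared axis is conserved.
Moments of inertia: I_A = (0.197)(0.426)² = 0.03575 kg·m²; I_B = (39.3)(0.204)² = 1.636 kg·m².
Taking A's sense as positive: L = (0.03575)(46.8) + (1.636)(43.1) = 72.16 kg·m²·rad/s.
Combined I = 0.03575 + 1.636 = 1.671 kg·m².
ω_f = L / I = 72.16 / 1.671 = 43.18 rad/s.

|ω_f| ≈ 43.2 rad/s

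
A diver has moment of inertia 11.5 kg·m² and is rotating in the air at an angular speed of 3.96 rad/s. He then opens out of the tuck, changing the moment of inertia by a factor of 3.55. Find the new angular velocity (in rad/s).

ω₂ ≈ 1.12 rad/s

With no external torque about the axis, L is conserved: I₁ω₁ = I₂ω₂.
I₂ = 3.55 × 11.5 = 40.82 kg·m².
ω₂ = I₁ω₁ / I₂ = (11.50)(3.96 rad/s) / (40.82) = 1.115 rad/s.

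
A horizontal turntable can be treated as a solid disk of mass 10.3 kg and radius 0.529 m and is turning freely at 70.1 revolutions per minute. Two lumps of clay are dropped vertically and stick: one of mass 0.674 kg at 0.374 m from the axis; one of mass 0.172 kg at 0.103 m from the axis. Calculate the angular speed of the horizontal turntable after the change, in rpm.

ω_f ≈ 65.7 rpm

The added mass arrives with no angular momentum about the axis, and any external torque about the axis is negligible, so the system's angular momentum is conserved.
I_p = ½(10.3)(0.529)² = 1.441 kg·m².
Added inertia Σmr² = (0.674)(0.374)² + (0.172)(0.103)² = 0.09610 kg·m²; I_f = 1.441 + 0.09610 = 1.537 kg·m².
ω_f = I_p ω_i / I_f = (1.441)(70.1) / 1.537 = 65.72 rpm.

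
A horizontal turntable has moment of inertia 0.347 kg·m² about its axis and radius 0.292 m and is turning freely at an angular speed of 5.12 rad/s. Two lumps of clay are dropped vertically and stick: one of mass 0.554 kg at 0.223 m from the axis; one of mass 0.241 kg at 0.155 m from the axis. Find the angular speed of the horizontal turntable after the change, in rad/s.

ω_f ≈ 4.67 rad/s

No external torque acts about the axis; L_before = L_after.
Added inertia Σmr² = (0.554)(0.223)² + (0.241)(0.155)² = 0.03334 kg·m²; I_f = 0.3470 + 0.03334 = 0.3803 kg·m².
ω_f = I_p ω_i / I_f = (0.3470)(5.12) / 0.3803 = 4.671 rad/s.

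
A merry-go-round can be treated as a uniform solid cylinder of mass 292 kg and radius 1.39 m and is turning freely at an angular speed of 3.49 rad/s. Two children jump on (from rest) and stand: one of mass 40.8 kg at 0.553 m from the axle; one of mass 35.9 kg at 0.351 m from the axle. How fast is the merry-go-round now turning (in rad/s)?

The added mass arrives with no angular momentum about the axle, and any external torque about the axle is negligible, so the system's angular momentum is conserved.
I_p = ½(292)(1.39)² = 282.1 kg·m².
Added inertia Σmr² = (40.8)(0.553)² + (35.9)(0.351)² = 16.90 kg·m²; I_f = 282.1 + 16.90 = 299.0 kg·m².
ω_f = I_p ω_i / I_f = (282.1)(3.49) / 299.0 = 3.293 rad/s.

ω_f ≈ 3.29 rad/s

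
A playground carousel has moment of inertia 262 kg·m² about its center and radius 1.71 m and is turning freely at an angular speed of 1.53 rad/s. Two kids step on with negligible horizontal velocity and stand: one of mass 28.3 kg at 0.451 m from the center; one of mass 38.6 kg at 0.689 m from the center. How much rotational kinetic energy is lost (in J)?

energy lost ≈ 25.8 J

No external torque acts about the center; L_before = L_after.
Added inertia Σmr² = (28.3)(0.451)² + (38.6)(0.689)² = 24.08 kg·m²; I_f = 262.0 + 24.08 = 286.1 kg·m².
ω_f = I_p ω_i / I_f = (262.0)(1.53) / 286.1 = 1.401 rad/s.
KE_i = ½(262.0)(1.530 rad/s)² = 306.7 J; KE_f = ½(286.1)(1.401)² = 280.8 J.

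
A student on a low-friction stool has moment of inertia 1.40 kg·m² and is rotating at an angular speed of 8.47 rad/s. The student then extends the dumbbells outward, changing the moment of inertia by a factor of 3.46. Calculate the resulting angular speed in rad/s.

ω₂ ≈ 2.45 rad/s

Angular momentum about the spin axis is conserved since the torque about it is zero.
I₂ = 3.46 × 1.40 = 4.844 kg·m².
ω₂ = I₁ω₁ / I₂ = (1.400)(8.47 rad/s) / (4.844) = 2.448 rad/s.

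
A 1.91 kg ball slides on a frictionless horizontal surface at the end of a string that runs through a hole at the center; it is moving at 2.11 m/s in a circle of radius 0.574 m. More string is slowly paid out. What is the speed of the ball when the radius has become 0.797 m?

Central (radial) force ⇒ zero torque about the center ⇒ m v r is constant.
v₂ = v₁ r₁ / r₂ = (2.11)(0.574) / (0.797) = 1.520 m/s.

v₂ ≈ 1.52 m/s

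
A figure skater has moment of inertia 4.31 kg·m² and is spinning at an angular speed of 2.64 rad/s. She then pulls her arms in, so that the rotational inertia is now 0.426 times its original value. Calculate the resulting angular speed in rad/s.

ω₂ ≈ 6.20 rad/s

No external torque acts about the spin axis, so angular momentum is conserved.
I₂ = 0.426 × 4.31 = 1.836 kg·m².
ω₂ = I₁ω₁ / I₂ = (4.310)(2.64 rad/s) / (1.836) = 6.197 rad/s.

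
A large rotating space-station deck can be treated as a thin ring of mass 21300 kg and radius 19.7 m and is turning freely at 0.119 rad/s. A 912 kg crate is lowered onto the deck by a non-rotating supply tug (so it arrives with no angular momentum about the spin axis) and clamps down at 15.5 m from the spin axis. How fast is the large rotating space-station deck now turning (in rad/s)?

The added mass arrives with no angular momentum about the spin axis, and any external torque about the spin axis is negligible, so the system's angular momentum is conserved.
I_p = (21300)(19.7)² = 8.266e+06 kg·m².
Added inertia Σmr² = (912)(15.5)² = 2.191e+05 kg·m²; I_f = 8.266e+06 + 2.191e+05 = 8.485e+06 kg·m².
ω_f = I_p ω_i / I_f = (8.266e+06)(0.119) / 8.485e+06 = 0.1159 rad/s.

ω_f ≈ 0.116 rad/s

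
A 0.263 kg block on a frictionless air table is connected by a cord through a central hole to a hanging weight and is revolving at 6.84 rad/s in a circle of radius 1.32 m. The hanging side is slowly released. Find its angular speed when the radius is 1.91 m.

ω₂ ≈ 3.27 rad/s

No torque about the axis ⇒ m r₁² ω₁ = m r₂² ω₂.
ω₂ = ω₁ (r₁/r₂)² = (6.84)(1.32/1.91)² = 3.267 rad/s.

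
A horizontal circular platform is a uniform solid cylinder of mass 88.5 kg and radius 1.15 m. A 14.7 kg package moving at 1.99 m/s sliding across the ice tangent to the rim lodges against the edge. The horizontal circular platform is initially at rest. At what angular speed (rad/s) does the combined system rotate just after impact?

The axle reaction passes through the central axle and exerts no torque about it; angular momentum about the central axle is conserved through the impact.
I_p = ½(88.5)(1.15)² = 58.52 kg·m². Taking the sense of the package's angular momentum as positive, L_{package} = m v R = (14.7)(1.99)(1.15) = 33.64 kg·m²/s.
L_i = 0 + 33.64 = 33.64 kg·m²/s.
After sticking, I_f = I_p + m R² = 58.52 + (14.7)(1.15)² = 77.96 kg·m².
ω_f = L_i / I_f = 33.64 / 77.96 = 0.4315 rad/s.

|ω_f| ≈ 0.432 rad/s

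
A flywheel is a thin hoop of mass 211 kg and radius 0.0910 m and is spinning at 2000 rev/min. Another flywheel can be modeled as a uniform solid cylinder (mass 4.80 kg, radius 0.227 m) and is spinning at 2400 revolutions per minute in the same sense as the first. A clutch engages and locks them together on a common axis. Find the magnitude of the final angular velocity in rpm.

No external torque acts about the common axis, so total angular momentum is conserved.
Moments of inertia: I_A = (211)(0.0910)² = 1.747 kg·m²; I_B = ½(4.80)(0.227)² = 0.1237 kg·m².
Taking A's sense as positive: L = (1.747)(2000) + (0.1237)(2400) = 3791 kg·m²·rpm.
Combined I = 1.747 + 0.1237 = 1.871 kg·m².
ω_f = L / I = 3791 / 1.871 = 2026 rpm.

|ω_f| ≈ 2030 rpm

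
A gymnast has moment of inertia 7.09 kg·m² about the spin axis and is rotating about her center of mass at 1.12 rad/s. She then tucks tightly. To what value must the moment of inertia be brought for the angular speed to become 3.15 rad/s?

I₂ ≈ 2.52 kg·m²

No external torque acts about the spin axis, so angular momentum is conserved.
I₂ = I₁ω₁ / ω₂ = (7.09)(1.12) / (3.15) = 2.521 kg·m².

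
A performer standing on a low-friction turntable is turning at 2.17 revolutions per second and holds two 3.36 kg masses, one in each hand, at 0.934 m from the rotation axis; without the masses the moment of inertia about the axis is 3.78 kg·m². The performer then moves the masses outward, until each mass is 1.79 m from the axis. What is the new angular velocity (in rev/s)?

ω₂ ≈ 0.827 rev/s

No external torque acts about the spin axis, so angular momentum is conserved.
I₁ = 3.78 + 2(3.36)(0.934)² = 9.642 kg·m²; I₂ = 3.78 + 2(3.36)(1.79)² = 25.31 kg·m².
ω₂ = I₁ω₁ / I₂ = (9.642)(2.17 rev/s) / (25.31) = 0.8266 rev/s.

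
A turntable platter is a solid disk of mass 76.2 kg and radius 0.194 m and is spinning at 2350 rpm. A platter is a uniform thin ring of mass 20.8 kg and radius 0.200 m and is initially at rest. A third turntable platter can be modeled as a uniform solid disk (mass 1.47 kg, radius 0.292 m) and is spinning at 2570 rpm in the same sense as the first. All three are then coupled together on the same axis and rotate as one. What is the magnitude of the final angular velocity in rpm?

|ω_f| ≈ 1520 rpm

The coupling torques are internal; angular momentum about the shared axis is conserved.
Moments of inertia: I_A = ½(76.2)(0.194)² = 1.434 kg·m²; I_B = (20.8)(0.200)² = 0.8320 kg·m²; I_C = ½(1.47)(0.292)² = 0.06267 kg·m².
Taking A's sense as positive: L = (1.434)(2350) + (0.06267)(2570) = 3531 kg·m²·rpm.
Combined I = 1.434 + 0.8320 + 0.06267 = 2.329 kg·m².
ω_f = L / I = 3531 / 2.329 = 1516 rpm.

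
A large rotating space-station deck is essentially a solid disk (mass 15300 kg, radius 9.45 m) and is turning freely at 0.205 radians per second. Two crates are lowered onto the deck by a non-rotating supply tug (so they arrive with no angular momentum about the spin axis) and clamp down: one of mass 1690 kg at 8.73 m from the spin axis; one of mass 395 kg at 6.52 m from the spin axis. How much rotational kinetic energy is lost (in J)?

energy lost ≈ 2520 J

No external torque acts about the spin axis; L_before = L_after.
I_p = ½(15300)(9.45)² = 6.832e+05 kg·m².
Added inertia Σmr² = (1690)(8.73)² + (395)(6.52)² = 1.456e+05 kg·m²; I_f = 6.832e+05 + 1.456e+05 = 8.288e+05 kg·m².
ω_f = I_p ω_i / I_f = (6.832e+05)(0.205) / 8.288e+05 = 0.1690 rad/s.
KE_i = ½(6.832e+05)(0.2050 rad/s)² = 14350 J; KE_f = ½(8.288e+05)(0.1690)² = 11830 J.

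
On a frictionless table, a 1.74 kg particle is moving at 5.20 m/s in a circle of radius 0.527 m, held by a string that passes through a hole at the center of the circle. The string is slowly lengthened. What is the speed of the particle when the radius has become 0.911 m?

v₂ ≈ 3.01 m/s

The only horizontal force on the mass is along the cord (radial), so it exerts no torque about the hole and angular momentum m v r is conserved.
v₂ = v₁ r₁ / r₂ = (5.20)(0.527) / (0.911) = 3.008 m/s.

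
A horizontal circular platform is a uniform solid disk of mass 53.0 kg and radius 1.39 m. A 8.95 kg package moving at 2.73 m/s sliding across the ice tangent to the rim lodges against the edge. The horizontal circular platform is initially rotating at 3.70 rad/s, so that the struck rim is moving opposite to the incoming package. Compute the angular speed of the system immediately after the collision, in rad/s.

|ω_f| ≈ 2.27 rad/s

The axle reaction passes through the central axle and exerts no torque about it; angular momentum about the central axle is conserved through the impact.
I_p = ½(53.0)(1.39)² = 51.20 kg·m². Taking the sense of the package's angular momentum as positive, L_{package} = m v R = (8.95)(2.73)(1.39) = 33.96 kg·m²/s.
L_i = −I_p ω_p + m v R = −(51.20)(3.70) + 33.96 = -155.5 kg·m²/s.
After sticking, I_f = I_p + m R² = 51.20 + (8.95)(1.39)² = 68.49 kg·m².
ω_f = L_i / I_f = -155.5 / 68.49 = -2.270 rad/s.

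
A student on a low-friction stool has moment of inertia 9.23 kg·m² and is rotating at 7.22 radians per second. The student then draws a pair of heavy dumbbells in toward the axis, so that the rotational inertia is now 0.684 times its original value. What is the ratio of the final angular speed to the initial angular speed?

Angular momentum about the spin axis is conserved since the torque about it is zero.
I₂ = 0.684 × 9.23 = 6.313 kg·m².
ω₂/ω₁ = I₁/I₂ = 9.230 / 6.313 = 1.462.

ω₂/ω₁ ≈ 1.46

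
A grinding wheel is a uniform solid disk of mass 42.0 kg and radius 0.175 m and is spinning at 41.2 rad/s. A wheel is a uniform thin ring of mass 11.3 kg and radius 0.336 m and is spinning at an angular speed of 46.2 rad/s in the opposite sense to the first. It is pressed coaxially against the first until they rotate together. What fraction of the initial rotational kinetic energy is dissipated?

No external torque acts about the common axis, so total angular momentum is conserved.
Moments of inertia: I_A = ½(42.0)(0.175)² = 0.6431 kg·m²; I_B = (11.3)(0.336)² = 1.276 kg·m².
Taking A's sense as positive: L = (0.6431)(41.2) − (1.276)(46.2) = -32.44 kg·m²·rad/s.
Combined I = 0.6431 + 1.276 = 1.919 kg·m².
ω_f = L / I = -32.44 / 1.919 = -16.91 rad/s.
KE_i = ½ΣIω² = 1907 J; KE_f = ½(1.919)(16.91)² = 274.2 J.
Fraction dissipated = (KE_i − KE_f)/KE_i = 0.8562.

fraction ≈ 0.856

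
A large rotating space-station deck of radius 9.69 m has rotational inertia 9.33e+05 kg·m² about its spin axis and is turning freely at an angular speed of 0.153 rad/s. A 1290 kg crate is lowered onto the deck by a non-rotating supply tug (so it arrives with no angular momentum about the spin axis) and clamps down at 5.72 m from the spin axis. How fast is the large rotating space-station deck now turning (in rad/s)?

ω_f ≈ 0.146 rad/s

No external torque acts about the spin axis; L_before = L_after.
Added inertia Σmr² = (1290)(5.72)² = 42210 kg·m²; I_f = 9.330e+05 + 42210 = 9.752e+05 kg·m².
ω_f = I_p ω_i / I_f = (9.330e+05)(0.153) / 9.752e+05 = 0.1464 rad/s.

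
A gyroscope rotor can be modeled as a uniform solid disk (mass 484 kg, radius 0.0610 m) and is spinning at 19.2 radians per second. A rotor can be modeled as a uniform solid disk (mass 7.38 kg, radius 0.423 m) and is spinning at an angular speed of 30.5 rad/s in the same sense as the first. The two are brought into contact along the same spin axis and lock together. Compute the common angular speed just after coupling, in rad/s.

The coupling torques are internal; angular momentum about the shared axis is conserved.
Moments of inertia: I_A = ½(484)(0.0610)² = 0.9005 kg·m²; I_B = ½(7.38)(0.423)² = 0.6602 kg·m².
Taking A's sense as positive: L = (0.9005)(19.2) + (0.6602)(30.5) = 37.43 kg·m²·rad/s.
Combined I = 0.9005 + 0.6602 = 1.561 kg·m².
ω_f = L / I = 37.43 / 1.561 = 23.98 rad/s.

|ω_f| ≈ 24.0 rad/s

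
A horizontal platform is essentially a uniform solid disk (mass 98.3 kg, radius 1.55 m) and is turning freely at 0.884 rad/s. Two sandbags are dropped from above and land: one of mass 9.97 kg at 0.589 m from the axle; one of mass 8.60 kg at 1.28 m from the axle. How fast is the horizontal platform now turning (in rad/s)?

ω_f ≈ 0.770 rad/s

The added mass arrives with no angular momentum about the axle, and any external torque about the axle is negligible, so the system's angular momentum is conserved.
I_p = ½(98.3)(1.55)² = 118.1 kg·m².
Added inertia Σmr² = (9.97)(0.589)² + (8.60)(1.28)² = 17.55 kg·m²; I_f = 118.1 + 17.55 = 135.6 kg·m².
ω_f = I_p ω_i / I_f = (118.1)(0.884) / 135.6 = 0.7696 rad/s.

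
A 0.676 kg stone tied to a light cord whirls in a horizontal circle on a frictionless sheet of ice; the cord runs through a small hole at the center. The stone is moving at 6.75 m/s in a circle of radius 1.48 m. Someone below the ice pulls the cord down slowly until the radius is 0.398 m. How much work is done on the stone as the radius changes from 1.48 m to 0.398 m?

W ≈ 198 J

Central (radial) force ⇒ zero torque about the center ⇒ m v r is constant.
v₂ = v₁ r₁ / r₂ = (6.75)(1.48) / (0.398) = 25.10 m/s.
W = ΔKE = ½m(v₂² − v₁²) = 197.6 J.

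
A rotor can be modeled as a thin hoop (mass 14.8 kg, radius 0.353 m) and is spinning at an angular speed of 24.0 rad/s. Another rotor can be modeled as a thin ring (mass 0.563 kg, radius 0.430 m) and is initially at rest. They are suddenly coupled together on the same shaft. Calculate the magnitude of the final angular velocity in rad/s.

The coupling torques are internal; angular momentum about the shared axis is conserved.
Moments of inertia: I_A = (14.8)(0.353)² = 1.844 kg·m²; I_B = (0.563)(0.430)² = 0.1041 kg·m².
Taking A's sense as positive: L = (1.844)(24.0) = 44.26 kg·m²·rad/s.
Combined I = 1.844 + 0.1041 = 1.948 kg·m².
ω_f = L / I = 44.26 / 1.948 = 22.72 rad/s.

|ω_f| ≈ 22.7 rad/s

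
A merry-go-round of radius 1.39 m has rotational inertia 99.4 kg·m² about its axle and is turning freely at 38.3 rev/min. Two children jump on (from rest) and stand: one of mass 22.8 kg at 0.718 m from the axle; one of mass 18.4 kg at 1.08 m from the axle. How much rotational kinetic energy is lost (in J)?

energy lost ≈ 200 J

The added mass arrives with no angular momentum about the axle, and any external torque about the axle is negligible, so the system's angular momentum is conserved.
Added inertia Σmr² = (22.8)(0.718)² + (18.4)(1.08)² = 33.22 kg·m²; I_f = 99.40 + 33.22 = 132.6 kg·m².
ω_f = I_p ω_i / I_f = (99.40)(38.3) / 132.6 = 28.71 rpm.
KE_i = ½(99.40)(4.011 rad/s)² = 799.5 J; KE_f = ½(132.6)(3.006)² = 599.2 J.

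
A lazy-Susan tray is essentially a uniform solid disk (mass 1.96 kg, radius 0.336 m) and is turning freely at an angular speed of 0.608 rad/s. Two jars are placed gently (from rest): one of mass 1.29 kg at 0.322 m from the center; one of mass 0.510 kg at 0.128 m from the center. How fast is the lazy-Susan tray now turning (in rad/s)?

ω_f ≈ 0.266 rad/s

The added mass arrives with no angular momentum about the center, and any external torque about the center is negligible, so the system's angular momentum is conserved.
I_p = ½(1.96)(0.336)² = 0.1106 kg·m².
Added inertia Σmr² = (1.29)(0.322)² + (0.510)(0.128)² = 0.1421 kg·m²; I_f = 0.1106 + 0.1421 = 0.2527 kg·m².
ω_f = I_p ω_i / I_f = (0.1106)(0.608) / 0.2527 = 0.2661 rad/s.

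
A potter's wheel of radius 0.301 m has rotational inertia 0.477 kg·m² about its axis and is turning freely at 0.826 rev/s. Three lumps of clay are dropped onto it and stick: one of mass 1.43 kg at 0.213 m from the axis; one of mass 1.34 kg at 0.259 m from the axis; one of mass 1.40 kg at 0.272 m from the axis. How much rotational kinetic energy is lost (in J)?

No external torque acts about the axis; L_before = L_after.
Added inertia Σmr² = (1.43)(0.213)² + (1.34)(0.259)² + (1.40)(0.272)² = 0.2583 kg·m²; I_f = 0.4770 + 0.2583 = 0.7353 kg·m².
ω_f = I_p ω_i / I_f = (0.4770)(0.826) / 0.7353 = 0.5358 rev/s.
KE_i = ½(0.4770)(5.190 rad/s)² = 6.424 J; KE_f = ½(0.7353)(3.367)² = 4.167 J.

energy lost ≈ 2.26 J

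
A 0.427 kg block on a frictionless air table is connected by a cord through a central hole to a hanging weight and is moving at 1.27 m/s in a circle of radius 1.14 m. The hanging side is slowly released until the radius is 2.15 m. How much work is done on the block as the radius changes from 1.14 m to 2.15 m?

The only horizontal force on the mass is along the cord (radial), so it exerts no torque about the hole and angular momentum m v r is conserved.
v₂ = v₁ r₁ / r₂ = (1.27)(1.14) / (2.15) = 0.6734 m/s.
W = ΔKE = ½m(v₂² − v₁²) = -0.2475 J.

W ≈ -0.248 J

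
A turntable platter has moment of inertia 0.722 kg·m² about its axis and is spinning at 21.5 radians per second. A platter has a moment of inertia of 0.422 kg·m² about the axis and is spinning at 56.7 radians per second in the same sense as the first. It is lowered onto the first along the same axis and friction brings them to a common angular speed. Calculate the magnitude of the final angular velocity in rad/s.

No external torque acts about the common axis, so total angular momentum is conserved.
Taking A's sense as positive: L = (0.7220)(21.5) + (0.4220)(56.7) = 39.45 kg·m²·rad/s.
Combined I = 0.7220 + 0.4220 = 1.144 kg·m².
ω_f = L / I = 39.45 / 1.144 = 34.48 rad/s.

|ω_f| ≈ 34.5 rad/s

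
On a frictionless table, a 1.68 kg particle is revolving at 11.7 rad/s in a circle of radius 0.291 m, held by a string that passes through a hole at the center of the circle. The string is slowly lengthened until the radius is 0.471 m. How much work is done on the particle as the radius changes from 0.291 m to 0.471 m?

No torque about the axis ⇒ m r₁² ω₁ = m r₂² ω₂.
ω₂ = ω₁ (r₁/r₂)² = (11.7)(0.291/0.471)² = 4.466 rad/s.
W = ΔKE = ½m(v₂² − v₁²) = -6.020 J.

W ≈ -6.02 J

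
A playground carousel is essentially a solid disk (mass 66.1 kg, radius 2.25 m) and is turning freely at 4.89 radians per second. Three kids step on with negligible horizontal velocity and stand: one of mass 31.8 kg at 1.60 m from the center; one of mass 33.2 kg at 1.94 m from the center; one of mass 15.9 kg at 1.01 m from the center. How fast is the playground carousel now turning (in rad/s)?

ω_f ≈ 2.10 rad/s

The added mass arrives with no angular momentum about the center, and any external torque about the center is negligible, so the system's angular momentum is conserved.
I_p = ½(66.1)(2.25)² = 167.3 kg·m².
Added inertia Σmr² = (31.8)(1.60)² + (33.2)(1.94)² + (15.9)(1.01)² = 222.6 kg·m²; I_f = 167.3 + 222.6 = 389.9 kg·m².
ω_f = I_p ω_i / I_f = (167.3)(4.89) / 389.9 = 2.098 rad/s.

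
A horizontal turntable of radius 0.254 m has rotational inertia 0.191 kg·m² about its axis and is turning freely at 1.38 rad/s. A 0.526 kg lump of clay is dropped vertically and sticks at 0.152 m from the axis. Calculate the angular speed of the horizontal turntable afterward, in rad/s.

ω_f ≈ 1.30 rad/s

The added mass arrives with no angular momentum about the axis, and any external torque about the axis is negligible, so the system's angular momentum is conserved.
Added inertia Σmr² = (0.526)(0.152)² = 0.01215 kg·m²; I_f = 0.1910 + 0.01215 = 0.2032 kg·m².
ω_f = I_p ω_i / I_f = (0.1910)(1.38) / 0.2032 = 1.297 rad/s.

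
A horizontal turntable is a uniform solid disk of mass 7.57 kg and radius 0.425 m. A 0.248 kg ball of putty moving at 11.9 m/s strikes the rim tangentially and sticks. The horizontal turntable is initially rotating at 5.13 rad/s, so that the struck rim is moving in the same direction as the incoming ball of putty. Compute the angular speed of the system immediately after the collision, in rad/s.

|ω_f| ≈ 6.54 rad/s

About the axle the impulsive forces during the collision are internal, so angular momentum about that axis is conserved.
I_p = ½(7.57)(0.425)² = 0.6837 kg·m². Taking the sense of the ball of putty's angular momentum as positive, L_{ball} = m v R = (0.248)(11.9)(0.425) = 1.254 kg·m²/s.
L_i = +I_p ω_p + m v R = +(0.6837)(5.13) + 1.254 = 4.761 kg·m²/s.
After sticking, I_f = I_p + m R² = 0.6837 + (0.248)(0.425)² = 0.7285 kg·m².
ω_f = L_i / I_f = 4.761 / 0.7285 = 6.536 rad/s.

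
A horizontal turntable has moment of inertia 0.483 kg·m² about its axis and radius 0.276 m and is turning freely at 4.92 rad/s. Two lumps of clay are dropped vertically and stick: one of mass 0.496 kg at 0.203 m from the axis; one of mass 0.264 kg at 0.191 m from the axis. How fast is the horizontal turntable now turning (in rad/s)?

ω_f ≈ 4.63 rad/s

No external torque acts about the axis; L_before = L_after.
Added inertia Σmr² = (0.496)(0.203)² + (0.264)(0.191)² = 0.03007 kg·m²; I_f = 0.4830 + 0.03007 = 0.5131 kg·m².
ω_f = I_p ω_i / I_f = (0.4830)(4.92) / 0.5131 = 4.632 rad/s.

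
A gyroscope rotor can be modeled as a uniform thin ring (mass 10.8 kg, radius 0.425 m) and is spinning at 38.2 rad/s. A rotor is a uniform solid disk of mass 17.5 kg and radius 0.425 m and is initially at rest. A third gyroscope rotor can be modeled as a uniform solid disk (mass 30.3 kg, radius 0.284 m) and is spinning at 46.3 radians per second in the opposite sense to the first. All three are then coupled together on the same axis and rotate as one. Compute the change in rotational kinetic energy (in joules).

ΔKE ≈ -2700 J

The coupling torques are internal; angular momentum about the shared axis is conserved.
Moments of inertia: I_A = (10.8)(0.425)² = 1.951 kg·m²; I_B = ½(17.5)(0.425)² = 1.580 kg·m²; I_C = ½(30.3)(0.284)² = 1.222 kg·m².
Taking A's sense as positive: L = (1.951)(38.2) − (1.222)(46.3) = 17.94 kg·m²·rad/s.
Combined I = 1.951 + 1.580 + 1.222 = 4.753 kg·m².
ω_f = L / I = 17.94 / 4.753 = 3.775 rad/s.
KE_i = ½ΣIω² = 2733 J; KE_f = ½(4.753)(3.775)² = 33.87 J.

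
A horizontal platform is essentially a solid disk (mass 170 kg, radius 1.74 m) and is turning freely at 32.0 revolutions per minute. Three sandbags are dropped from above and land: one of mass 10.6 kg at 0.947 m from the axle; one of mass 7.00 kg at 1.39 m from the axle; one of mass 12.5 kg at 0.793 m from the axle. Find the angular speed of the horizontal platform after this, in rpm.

The added mass arrives with no angular momentum about the axle, and any external torque about the axle is negligible, so the system's angular momentum is conserved.
I_p = ½(170)(1.74)² = 257.3 kg·m².
Added inertia Σmr² = (10.6)(0.947)² + (7.00)(1.39)² + (12.5)(0.793)² = 30.89 kg·m²; I_f = 257.3 + 30.89 = 288.2 kg·m².
ω_f = I_p ω_i / I_f = (257.3)(32.0) / 288.2 = 28.57 rpm.

ω_f ≈ 28.6 rpm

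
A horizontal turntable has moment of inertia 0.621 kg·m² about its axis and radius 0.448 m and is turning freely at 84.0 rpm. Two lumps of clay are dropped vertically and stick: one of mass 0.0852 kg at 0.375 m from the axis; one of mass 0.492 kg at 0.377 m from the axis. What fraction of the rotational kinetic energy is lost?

The added mass arrives with no angular momentum about the axis, and any external torque about the axis is negligible, so the system's angular momentum is conserved.
Added inertia Σmr² = (0.0852)(0.375)² + (0.492)(0.377)² = 0.08191 kg·m²; I_f = 0.6210 + 0.08191 = 0.7029 kg·m².
ω_f = I_p ω_i / I_f = (0.6210)(84.0) / 0.7029 = 74.21 rpm.
KE_i = ½(0.6210)(8.796 rad/s)² = 24.03 J; KE_f = ½(0.7029)(7.771)² = 21.23 J.
Fraction lost = 0.1165.

fraction ≈ 0.117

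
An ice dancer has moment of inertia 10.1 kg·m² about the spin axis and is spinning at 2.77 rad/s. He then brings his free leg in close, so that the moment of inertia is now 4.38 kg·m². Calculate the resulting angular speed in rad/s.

Angular momentum about the spin axis is conserved since the torque about it is zero.
ω₂ = I₁ω₁ / I₂ = (10.10)(2.77 rad/s) / (4.380) = 6.387 rad/s.

ω₂ ≈ 6.39 rad/s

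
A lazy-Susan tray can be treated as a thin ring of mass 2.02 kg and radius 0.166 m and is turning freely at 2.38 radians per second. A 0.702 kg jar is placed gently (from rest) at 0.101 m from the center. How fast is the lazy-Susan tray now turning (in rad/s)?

ω_f ≈ 2.11 rad/s

The added mass arrives with no angular momentum about the center, and any external torque about the center is negligible, so the system's angular momentum is conserved.
I_p = (2.02)(0.166)² = 0.05566 kg·m².
Added inertia Σmr² = (0.702)(0.101)² = 0.007161 kg·m²; I_f = 0.05566 + 0.007161 = 0.06282 kg·m².
ω_f = I_p ω_i / I_f = (0.05566)(2.38) / 0.06282 = 2.109 rad/s.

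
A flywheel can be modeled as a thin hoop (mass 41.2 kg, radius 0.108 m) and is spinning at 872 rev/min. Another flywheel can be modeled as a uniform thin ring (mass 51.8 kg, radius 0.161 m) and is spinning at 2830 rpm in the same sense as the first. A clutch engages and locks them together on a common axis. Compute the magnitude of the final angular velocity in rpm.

No external torque acts about the common axis, so total angular momentum is conserved.
Moments of inertia: I_A = (41.2)(0.108)² = 0.4806 kg·m²; I_B = (51.8)(0.161)² = 1.343 kg·m².
Taking A's sense as positive: L = (0.4806)(872) + (1.343)(2830) = 4219 kg·m²·rpm.
Combined I = 0.4806 + 1.343 = 1.823 kg·m².
ω_f = L / I = 4219 / 1.823 = 2314 rpm.

|ω_f| ≈ 2310 rpm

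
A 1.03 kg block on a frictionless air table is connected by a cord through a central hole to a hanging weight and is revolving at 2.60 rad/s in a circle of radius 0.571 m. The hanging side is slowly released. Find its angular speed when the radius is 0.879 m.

The constraining force is radial, so m r² ω about the center is conserved.
ω₂ = ω₁ (r₁/r₂)² = (2.60)(0.571/0.879)² = 1.097 rad/s.

ω₂ ≈ 1.10 rad/s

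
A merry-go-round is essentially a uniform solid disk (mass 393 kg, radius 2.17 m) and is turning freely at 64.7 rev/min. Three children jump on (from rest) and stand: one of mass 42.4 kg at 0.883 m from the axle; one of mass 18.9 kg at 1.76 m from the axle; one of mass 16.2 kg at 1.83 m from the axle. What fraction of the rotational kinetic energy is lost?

fraction ≈ 0.136

No external torque acts about the axle; L_before = L_after.
I_p = ½(393)(2.17)² = 925.3 kg·m².
Added inertia Σmr² = (42.4)(0.883)² + (18.9)(1.76)² + (16.2)(1.83)² = 145.9 kg·m²; I_f = 925.3 + 145.9 = 1071 kg·m².
ω_f = I_p ω_i / I_f = (925.3)(64.7) / 1071 = 55.89 rpm.
KE_i = ½(925.3)(6.775 rad/s)² = 21240 J; KE_f = ½(1071)(5.853)² = 18350 J.
Fraction lost = 0.1362.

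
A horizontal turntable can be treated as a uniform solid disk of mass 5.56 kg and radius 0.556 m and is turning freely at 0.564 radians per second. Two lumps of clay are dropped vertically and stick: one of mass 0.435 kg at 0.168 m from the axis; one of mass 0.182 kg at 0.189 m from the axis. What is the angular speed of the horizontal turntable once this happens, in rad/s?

ω_f ≈ 0.552 rad/s

No external torque acts about the axis; L_before = L_after.
I_p = ½(5.56)(0.556)² = 0.8594 kg·m².
Added inertia Σmr² = (0.435)(0.168)² + (0.182)(0.189)² = 0.01878 kg·m²; I_f = 0.8594 + 0.01878 = 0.8782 kg·m².
ω_f = I_p ω_i / I_f = (0.8594)(0.564) / 0.8782 = 0.5519 rad/s.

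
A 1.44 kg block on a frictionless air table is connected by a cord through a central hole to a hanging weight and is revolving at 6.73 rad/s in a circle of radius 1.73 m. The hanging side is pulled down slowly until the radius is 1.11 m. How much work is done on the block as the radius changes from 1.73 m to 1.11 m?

No torque about the axis ⇒ m r₁² ω₁ = m r₂² ω₂.
ω₂ = ω₁ (r₁/r₂)² = (6.73)(1.73/1.11)² = 16.35 rad/s.
W = ΔKE = ½m(v₂² − v₁²) = 139.5 J.

W ≈ 139 J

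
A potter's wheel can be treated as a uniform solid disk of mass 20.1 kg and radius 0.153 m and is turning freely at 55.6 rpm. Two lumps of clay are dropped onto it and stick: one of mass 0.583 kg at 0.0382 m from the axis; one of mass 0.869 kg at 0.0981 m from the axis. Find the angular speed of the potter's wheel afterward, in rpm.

No external torque acts about the axis; L_before = L_after.
I_p = ½(20.1)(0.153)² = 0.2353 kg·m².
Added inertia Σmr² = (0.583)(0.0382)² + (0.869)(0.0981)² = 0.009214 kg·m²; I_f = 0.2353 + 0.009214 = 0.2445 kg·m².
ω_f = I_p ω_i / I_f = (0.2353)(55.6) / 0.2445 = 53.50 rpm.

ω_f ≈ 53.5 rpm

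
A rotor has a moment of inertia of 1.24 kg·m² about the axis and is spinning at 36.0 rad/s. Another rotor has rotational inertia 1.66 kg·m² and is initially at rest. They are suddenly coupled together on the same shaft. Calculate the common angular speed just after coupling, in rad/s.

No external torque acts about the common axis, so total angular momentum is conserved.
Taking A's sense as positive: L = (1.240)(36.0) = 44.64 kg·m²·rad/s.
Combined I = 1.240 + 1.660 = 2.900 kg·m².
ω_f = L / I = 44.64 / 2.900 = 15.39 rad/s.

|ω_f| ≈ 15.4 rad/s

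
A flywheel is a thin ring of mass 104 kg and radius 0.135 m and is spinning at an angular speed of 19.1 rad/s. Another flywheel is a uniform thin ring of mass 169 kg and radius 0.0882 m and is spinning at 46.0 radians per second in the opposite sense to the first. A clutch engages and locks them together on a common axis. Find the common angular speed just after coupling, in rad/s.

The coupling torques are internal; angular momentum about the shared axis is conserved.
Moments of inertia: I_A = (104)(0.135)² = 1.895 kg·m²; I_B = (169)(0.0882)² = 1.315 kg·m².
Taking A's sense as positive: L = (1.895)(19.1) − (1.315)(46.0) = -24.27 kg·m²·rad/s.
Combined I = 1.895 + 1.315 = 3.210 kg·m².
ω_f = L / I = -24.27 / 3.210 = -7.562 rad/s.

|ω_f| ≈ 7.56 rad/s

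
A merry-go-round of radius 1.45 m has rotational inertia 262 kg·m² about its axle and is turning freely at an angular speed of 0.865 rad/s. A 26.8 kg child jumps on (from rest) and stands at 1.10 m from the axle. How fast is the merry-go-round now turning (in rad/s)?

ω_f ≈ 0.770 rad/s

The added mass arrives with no angular momentum about the axle, and any external torque about the axle is negligible, so the system's angular momentum is conserved.
Added inertia Σmr² = (26.8)(1.10)² = 32.43 kg·m²; I_f = 262.0 + 32.43 = 294.4 kg·m².
ω_f = I_p ω_i / I_f = (262.0)(0.865) / 294.4 = 0.7697 rad/s.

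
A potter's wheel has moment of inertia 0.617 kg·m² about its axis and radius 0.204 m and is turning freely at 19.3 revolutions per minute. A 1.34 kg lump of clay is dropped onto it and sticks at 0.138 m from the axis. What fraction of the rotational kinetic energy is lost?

fraction ≈ 0.0397

No external torque acts about the axis; L_before = L_after.
Added inertia Σmr² = (1.34)(0.138)² = 0.02552 kg·m²; I_f = 0.6170 + 0.02552 = 0.6425 kg·m².
ω_f = I_p ω_i / I_f = (0.6170)(19.3) / 0.6425 = 18.53 rpm.
KE_i = ½(0.6170)(2.021 rad/s)² = 1.260 J; KE_f = ½(0.6425)(1.941)² = 1.210 J.
Fraction lost = 0.03972.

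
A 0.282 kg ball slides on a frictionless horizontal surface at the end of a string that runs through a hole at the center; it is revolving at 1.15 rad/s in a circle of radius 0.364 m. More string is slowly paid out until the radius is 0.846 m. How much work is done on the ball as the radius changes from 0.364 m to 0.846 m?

W ≈ -0.0201 J

The constraining force is radial, so m r² ω about the center is conserved.
ω₂ = ω₁ (r₁/r₂)² = (1.15)(0.364/0.846)² = 0.2129 rad/s.
W = ΔKE = ½m(v₂² − v₁²) = -0.02013 J.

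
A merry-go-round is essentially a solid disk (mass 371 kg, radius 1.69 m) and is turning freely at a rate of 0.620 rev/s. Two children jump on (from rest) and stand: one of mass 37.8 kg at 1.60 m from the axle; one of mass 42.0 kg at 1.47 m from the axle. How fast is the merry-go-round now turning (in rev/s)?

ω_f ≈ 0.458 rev/s

No external torque acts about the axle; L_before = L_after.
I_p = ½(371)(1.69)² = 529.8 kg·m².
Added inertia Σmr² = (37.8)(1.60)² + (42.0)(1.47)² = 187.5 kg·m²; I_f = 529.8 + 187.5 = 717.3 kg·m².
ω_f = I_p ω_i / I_f = (529.8)(0.620) / 717.3 = 0.4579 rev/s.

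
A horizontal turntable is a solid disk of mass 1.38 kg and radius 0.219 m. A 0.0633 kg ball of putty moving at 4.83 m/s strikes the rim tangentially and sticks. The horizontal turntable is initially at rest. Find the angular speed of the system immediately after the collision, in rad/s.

|ω_f| ≈ 1.85 rad/s

About the axle the impulsive forces during the collision are internal, so angular momentum about that axis is conserved.
I_p = ½(1.38)(0.219)² = 0.03309 kg·m². Taking the sense of the ball of putty's angular momentum as positive, L_{ball} = m v R = (0.0633)(4.83)(0.219) = 0.06696 kg·m²/s.
L_i = 0 + 0.06696 = 0.06696 kg·m²/s.
After sticking, I_f = I_p + m R² = 0.03309 + (0.0633)(0.219)² = 0.03613 kg·m².
ω_f = L_i / I_f = 0.06696 / 0.03613 = 1.853 rad/s.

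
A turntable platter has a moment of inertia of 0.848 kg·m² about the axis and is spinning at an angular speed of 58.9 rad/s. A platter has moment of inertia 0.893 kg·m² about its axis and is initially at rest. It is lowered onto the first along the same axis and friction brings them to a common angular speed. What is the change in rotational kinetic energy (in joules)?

ΔKE ≈ -754 J

No external torque acts about the common axis, so total angular momentum is conserved.
Taking A's sense as positive: L = (0.8480)(58.9) = 49.95 kg·m²·rad/s.
Combined I = 0.8480 + 0.8930 = 1.741 kg·m².
ω_f = L / I = 49.95 / 1.741 = 28.69 rad/s.
KE_i = ½ΣIω² = 1471 J; KE_f = ½(1.741)(28.69)² = 716.5 J.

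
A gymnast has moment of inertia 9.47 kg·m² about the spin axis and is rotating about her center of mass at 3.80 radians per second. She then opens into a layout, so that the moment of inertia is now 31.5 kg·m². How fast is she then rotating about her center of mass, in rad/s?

Angular momentum about the spin axis is conserved since the torque about it is zero.
ω₂ = I₁ω₁ / I₂ = (9.470)(3.80 rad/s) / (31.50) = 1.142 rad/s.

ω₂ ≈ 1.14 rad/s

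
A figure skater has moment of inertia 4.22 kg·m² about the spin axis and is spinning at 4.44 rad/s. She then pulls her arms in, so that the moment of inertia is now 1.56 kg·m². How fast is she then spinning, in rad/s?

ω₂ ≈ 12.0 rad/s

With no external torque about the axis, L is conserved: I₁ω₁ = I₂ω₂.
ω₂ = I₁ω₁ / I₂ = (4.220)(4.44 rad/s) / (1.560) = 12.01 rad/s.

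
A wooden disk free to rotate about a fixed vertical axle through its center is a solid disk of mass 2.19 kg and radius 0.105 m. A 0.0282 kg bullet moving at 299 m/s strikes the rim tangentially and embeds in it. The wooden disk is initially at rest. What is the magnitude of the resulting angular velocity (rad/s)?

|ω_f| ≈ 71.5 rad/s

About the axle the impulsive forces during the collision are internal, so angular momentum about that axis is conserved.
I_p = ½(2.19)(0.105)² = 0.01207 kg·m². Taking the sense of the bullet's angular momentum as positive, L_{bullet} = m v R = (0.0282)(299)(0.105) = 0.8853 kg·m²/s.
L_i = 0 + 0.8853 = 0.8853 kg·m²/s.
After sticking, I_f = I_p + m R² = 0.01207 + (0.0282)(0.105)² = 0.01238 kg·m².
ω_f = L_i / I_f = 0.8853 / 0.01238 = 71.49 rad/s.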